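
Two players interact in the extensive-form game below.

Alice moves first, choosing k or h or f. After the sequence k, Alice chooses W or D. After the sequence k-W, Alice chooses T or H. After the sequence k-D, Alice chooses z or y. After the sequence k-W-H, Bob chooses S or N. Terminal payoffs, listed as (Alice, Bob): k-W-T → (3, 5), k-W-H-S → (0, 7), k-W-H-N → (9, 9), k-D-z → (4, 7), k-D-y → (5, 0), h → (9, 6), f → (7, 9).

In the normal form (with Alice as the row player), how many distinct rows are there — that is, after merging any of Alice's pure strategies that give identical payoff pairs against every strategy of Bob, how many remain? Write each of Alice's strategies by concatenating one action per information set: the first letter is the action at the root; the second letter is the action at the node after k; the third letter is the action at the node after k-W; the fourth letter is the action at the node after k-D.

6

Alice has 24 pure strategies: kWTz, kWTy, kWHz, kWHy, kDTz, kDTy, kDHz, kDHy, hWTz, hWTy, hWHz, hWHy, hDTz, hDTy, hDHz, hDHy, fWTz, fWTy, fWHz, fWHy, fDTz, fDTy, fDHz, fDHy. Columns: S, N.
{kWTz, kWTy} → row (3,5) (3,5)
{kWHz, kWHy} → row (0,7) (9,9)
{kDTz, kDHz} → row (4,7) (4,7)
{kDTy, kDHy} → row (5,0) (5,0)
{hWTz, hWTy, hWHz, hWHy, hDTz, hDTy, hDHz, hDHy} → row (9,6) (9,6)
{fWTz, fWTy, fWHz, fWHy, fDTz, fDTy, fDHz, fDHy} → row (7,9) (7,9)
That's 6 distinct rows out of 24 strategies.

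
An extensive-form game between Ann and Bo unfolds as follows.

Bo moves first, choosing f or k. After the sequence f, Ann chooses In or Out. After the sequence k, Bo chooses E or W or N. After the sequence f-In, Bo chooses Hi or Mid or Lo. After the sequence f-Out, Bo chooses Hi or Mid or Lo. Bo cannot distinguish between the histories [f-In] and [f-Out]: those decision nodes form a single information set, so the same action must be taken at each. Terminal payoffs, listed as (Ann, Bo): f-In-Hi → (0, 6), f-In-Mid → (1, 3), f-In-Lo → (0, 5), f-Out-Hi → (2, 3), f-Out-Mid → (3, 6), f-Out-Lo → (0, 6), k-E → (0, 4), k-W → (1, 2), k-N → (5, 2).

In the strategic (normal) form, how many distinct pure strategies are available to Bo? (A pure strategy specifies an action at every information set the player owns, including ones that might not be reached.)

Bo owns the root with actions {f, k} — two choices.
Bo owns the node after k with actions {E, W, N} — three choices.
Bo owns the information set {f-In, f-Out} with actions {Hi, Mid, Lo} — three choices.
A pure strategy fixes one action at each information set independently, so the count is the product 2 × 3 × 3 = 18.
(For reference, Ann has 2 pure strategies, giving a 18×2 normal-form matrix.)

18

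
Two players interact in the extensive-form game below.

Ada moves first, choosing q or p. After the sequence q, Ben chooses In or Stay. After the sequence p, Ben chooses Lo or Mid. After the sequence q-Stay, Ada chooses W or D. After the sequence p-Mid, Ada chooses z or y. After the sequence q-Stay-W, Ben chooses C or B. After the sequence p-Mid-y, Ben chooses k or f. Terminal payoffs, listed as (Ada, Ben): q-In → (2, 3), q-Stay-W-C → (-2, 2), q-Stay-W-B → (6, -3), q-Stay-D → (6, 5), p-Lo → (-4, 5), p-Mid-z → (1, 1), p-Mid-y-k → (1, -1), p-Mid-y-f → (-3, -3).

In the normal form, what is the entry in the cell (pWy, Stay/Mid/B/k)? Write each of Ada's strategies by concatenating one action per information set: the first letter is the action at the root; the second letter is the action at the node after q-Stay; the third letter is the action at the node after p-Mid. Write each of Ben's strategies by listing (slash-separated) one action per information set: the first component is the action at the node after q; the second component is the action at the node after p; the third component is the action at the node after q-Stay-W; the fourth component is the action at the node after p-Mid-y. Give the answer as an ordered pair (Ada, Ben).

Trace the play path from the root:
  Ada plays p
  Ben plays Mid at [p]
  Ada plays y at [p-Mid]
  Ben plays k at [p-Mid-y]
→ terminal payoff (1, -1).
(Ada's choice at the node after q-Stay is never reached on this path, so it doesn't affect the outcome.)

(1, -1)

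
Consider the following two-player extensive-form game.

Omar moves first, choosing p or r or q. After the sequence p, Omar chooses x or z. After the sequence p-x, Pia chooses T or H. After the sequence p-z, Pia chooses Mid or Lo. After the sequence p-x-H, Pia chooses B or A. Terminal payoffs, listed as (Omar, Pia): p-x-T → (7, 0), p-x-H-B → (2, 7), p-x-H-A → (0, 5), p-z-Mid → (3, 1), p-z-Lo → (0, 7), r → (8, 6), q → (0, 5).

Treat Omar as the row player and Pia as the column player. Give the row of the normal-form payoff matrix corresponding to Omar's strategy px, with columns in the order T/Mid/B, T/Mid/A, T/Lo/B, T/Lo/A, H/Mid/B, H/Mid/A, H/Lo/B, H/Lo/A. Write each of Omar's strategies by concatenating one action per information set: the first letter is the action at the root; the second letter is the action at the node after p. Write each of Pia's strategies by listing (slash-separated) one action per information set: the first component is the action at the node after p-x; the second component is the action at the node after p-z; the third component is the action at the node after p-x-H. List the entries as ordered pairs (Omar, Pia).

vs T/Mid/B: Omar plays p → Omar plays x at [p] → Pia plays T at [p-x] → (7, 0)
vs T/Mid/A: Omar plays p → Omar plays x at [p] → Pia plays T at [p-x] → (7, 0)
vs T/Lo/B: Omar plays p → Omar plays x at [p] → Pia plays T at [p-x] → (7, 0)
vs T/Lo/A: Omar plays p → Omar plays x at [p] → Pia plays T at [p-x] → (7, 0)
vs H/Mid/B: Omar plays p → Omar plays x at [p] → Pia plays H at [p-x] → Pia plays B at [p-x-H] → (2, 7)
vs H/Mid/A: Omar plays p → Omar plays x at [p] → Pia plays H at [p-x] → Pia plays A at [p-x-H] → (0, 5)
vs H/Lo/B: Omar plays p → Omar plays x at [p] → Pia plays H at [p-x] → Pia plays B at [p-x-H] → (2, 7)
vs H/Lo/A: Omar plays p → Omar plays x at [p] → Pia plays H at [p-x] → Pia plays A at [p-x-H] → (0, 5)

(7,0) (7,0) (7,0) (7,0) (2,7) (0,5) (2,7) (0,5)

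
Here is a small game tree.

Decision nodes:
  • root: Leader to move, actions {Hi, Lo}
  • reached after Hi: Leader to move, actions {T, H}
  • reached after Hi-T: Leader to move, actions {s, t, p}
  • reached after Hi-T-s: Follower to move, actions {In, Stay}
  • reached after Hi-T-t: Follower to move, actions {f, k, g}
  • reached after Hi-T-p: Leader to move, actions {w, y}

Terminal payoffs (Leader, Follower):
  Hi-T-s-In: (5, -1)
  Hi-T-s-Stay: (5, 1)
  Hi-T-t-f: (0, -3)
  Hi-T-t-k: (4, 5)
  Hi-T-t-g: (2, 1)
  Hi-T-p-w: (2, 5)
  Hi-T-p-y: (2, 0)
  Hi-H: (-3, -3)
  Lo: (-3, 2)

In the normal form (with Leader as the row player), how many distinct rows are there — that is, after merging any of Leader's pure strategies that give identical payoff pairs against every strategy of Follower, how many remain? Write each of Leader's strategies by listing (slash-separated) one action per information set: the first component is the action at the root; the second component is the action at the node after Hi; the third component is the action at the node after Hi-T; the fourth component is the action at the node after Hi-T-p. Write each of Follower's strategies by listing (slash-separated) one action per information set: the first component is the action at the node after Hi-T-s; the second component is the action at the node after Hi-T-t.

Leader has 24 pure strategies: Hi/T/s/w, Hi/T/s/y, Hi/T/t/w, Hi/T/t/y, Hi/T/p/w, Hi/T/p/y, Hi/H/s/w, Hi/H/s/y, Hi/H/t/w, Hi/H/t/y, Hi/H/p/w, Hi/H/p/y, Lo/T/s/w, Lo/T/s/y, Lo/T/t/w, Lo/T/t/y, Lo/T/p/w, Lo/T/p/y, Lo/H/s/w, Lo/H/s/y, Lo/H/t/w, Lo/H/t/y, Lo/H/p/w, Lo/H/p/y. Columns: In/f, In/k, In/g, Stay/f, Stay/k, Stay/g.
{Hi/T/s/w, Hi/T/s/y} → row (5,-1) (5,-1) (5,-1) (5,1) (5,1) (5,1)
{Hi/T/t/w, Hi/T/t/y} → row (0,-3) (4,5) (2,1) (0,-3) (4,5) (2,1)
{Hi/T/p/w} → row (2,5) (2,5) (2,5) (2,5) (2,5) (2,5)
{Hi/T/p/y} → row (2,0) (2,0) (2,0) (2,0) (2,0) (2,0)
{Hi/H/s/w, Hi/H/s/y, Hi/H/t/w, Hi/H/t/y, Hi/H/p/w, Hi/H/p/y} → row (-3,-3) (-3,-3) (-3,-3) (-3,-3) (-3,-3) (-3,-3)
{Lo/T/s/w, Lo/T/s/y, Lo/T/t/w, Lo/T/t/y, Lo/T/p/w, Lo/T/p/y, Lo/H/s/w, Lo/H/s/y, Lo/H/t/w, Lo/H/t/y, Lo/H/p/w, Lo/H/p/y} → row (-3,2) (-3,2) (-3,2) (-3,2) (-3,2) (-3,2)
That's 6 distinct rows out of 24 strategies.

6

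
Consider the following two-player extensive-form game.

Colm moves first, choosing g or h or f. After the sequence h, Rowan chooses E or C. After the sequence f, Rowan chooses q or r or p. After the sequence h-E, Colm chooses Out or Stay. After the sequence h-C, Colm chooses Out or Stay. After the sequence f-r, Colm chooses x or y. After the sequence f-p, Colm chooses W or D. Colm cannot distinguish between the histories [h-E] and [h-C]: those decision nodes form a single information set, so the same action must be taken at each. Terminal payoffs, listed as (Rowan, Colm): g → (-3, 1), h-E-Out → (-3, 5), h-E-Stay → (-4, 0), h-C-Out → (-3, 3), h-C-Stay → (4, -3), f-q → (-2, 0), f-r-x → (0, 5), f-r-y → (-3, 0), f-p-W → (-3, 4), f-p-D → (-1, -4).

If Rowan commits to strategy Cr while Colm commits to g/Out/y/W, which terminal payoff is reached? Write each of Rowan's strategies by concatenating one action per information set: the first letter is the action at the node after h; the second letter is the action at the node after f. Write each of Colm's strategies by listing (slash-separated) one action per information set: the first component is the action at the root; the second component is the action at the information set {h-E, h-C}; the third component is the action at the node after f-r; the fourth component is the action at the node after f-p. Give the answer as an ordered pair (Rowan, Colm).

(-3, 1)

Trace the play path from the root:
  Colm plays g
→ terminal payoff (-3, 1).
(Rowan's choice at the node after h is never reached on this path, so it doesn't affect the outcome.)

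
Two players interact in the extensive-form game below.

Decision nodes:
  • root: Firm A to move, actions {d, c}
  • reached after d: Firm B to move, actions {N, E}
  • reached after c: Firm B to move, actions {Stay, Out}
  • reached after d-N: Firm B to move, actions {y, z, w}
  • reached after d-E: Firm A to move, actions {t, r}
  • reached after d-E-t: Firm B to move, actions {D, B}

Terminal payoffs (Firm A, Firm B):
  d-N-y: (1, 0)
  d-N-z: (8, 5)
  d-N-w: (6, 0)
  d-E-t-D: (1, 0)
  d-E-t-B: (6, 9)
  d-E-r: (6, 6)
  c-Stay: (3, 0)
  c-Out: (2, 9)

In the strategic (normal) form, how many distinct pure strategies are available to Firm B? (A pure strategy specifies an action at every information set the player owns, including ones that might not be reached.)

Firm B owns the node after d with actions {N, E} — two choices.
Firm B owns the node after c with actions {Stay, Out} — two choices.
Firm B owns the node after d-N with actions {y, z, w} — three choices.
Firm B owns the node after d-E-t with actions {D, B} — two choices.
A pure strategy fixes one action at each information set independently, so the count is the product 2 × 2 × 3 × 2 = 24.
(For reference, Firm A has 4 pure strategies, giving a 24×4 normal-form matrix.)

24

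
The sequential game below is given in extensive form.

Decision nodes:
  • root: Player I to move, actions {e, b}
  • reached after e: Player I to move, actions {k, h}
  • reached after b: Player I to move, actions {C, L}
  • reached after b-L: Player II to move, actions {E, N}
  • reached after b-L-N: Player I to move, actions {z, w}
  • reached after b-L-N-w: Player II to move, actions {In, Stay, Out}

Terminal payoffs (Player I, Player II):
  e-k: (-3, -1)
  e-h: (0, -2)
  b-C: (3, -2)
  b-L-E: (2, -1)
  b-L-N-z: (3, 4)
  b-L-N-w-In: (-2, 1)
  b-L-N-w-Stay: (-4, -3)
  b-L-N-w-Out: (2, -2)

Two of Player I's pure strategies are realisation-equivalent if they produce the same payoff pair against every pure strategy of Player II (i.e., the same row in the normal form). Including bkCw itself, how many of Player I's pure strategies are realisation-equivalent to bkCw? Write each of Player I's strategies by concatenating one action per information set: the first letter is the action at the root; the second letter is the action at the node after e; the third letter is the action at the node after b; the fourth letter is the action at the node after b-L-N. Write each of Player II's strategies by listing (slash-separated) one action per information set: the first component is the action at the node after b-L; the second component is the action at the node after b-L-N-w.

Row for bkCw (columns E/In, E/Stay, E/Out, N/In, N/Stay, N/Out): (3,-2) (3,-2) (3,-2) (3,-2) (3,-2) (3,-2).
Under bkCw, Player I's choice at the node after e and at the node after b-L-N can never be reached regardless of what Player II does, so varying those choices leaves every outcome unchanged.
Holding the reachable choices fixed and varying the unreachable ones freely already gives 2 × 2 = 4 equivalent strategies.
No other strategy reproduces this row, so those 4 are the full class: bkCz, bkCw, bhCz, bhCw.

4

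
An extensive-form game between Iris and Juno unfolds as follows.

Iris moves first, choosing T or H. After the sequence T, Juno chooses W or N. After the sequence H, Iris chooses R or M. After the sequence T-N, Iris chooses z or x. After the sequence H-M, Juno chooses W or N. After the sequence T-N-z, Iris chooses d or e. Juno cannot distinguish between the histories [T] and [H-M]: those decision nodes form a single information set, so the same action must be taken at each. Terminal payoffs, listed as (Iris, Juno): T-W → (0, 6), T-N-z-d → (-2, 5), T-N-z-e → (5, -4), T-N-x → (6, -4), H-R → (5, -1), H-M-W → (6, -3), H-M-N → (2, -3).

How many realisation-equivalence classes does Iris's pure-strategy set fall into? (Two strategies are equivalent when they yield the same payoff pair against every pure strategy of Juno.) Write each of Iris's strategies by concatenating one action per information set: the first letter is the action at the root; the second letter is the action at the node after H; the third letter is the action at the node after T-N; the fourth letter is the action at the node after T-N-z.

Iris has 16 pure strategies: TRzd, TRze, TRxd, TRxe, TMzd, TMze, TMxd, TMxe, HRzd, HRze, HRxd, HRxe, HMzd, HMze, HMxd, HMxe. Columns: W, N.
{TRzd, TMzd} → row (0,6) (-2,5)
{TRze, TMze} → row (0,6) (5,-4)
{TRxd, TRxe, TMxd, TMxe} → row (0,6) (6,-4)
{HRzd, HRze, HRxd, HRxe} → row (5,-1) (5,-1)
{HMzd, HMze, HMxd, HMxe} → row (6,-3) (2,-3)
That's 5 distinct rows out of 16 strategies.

5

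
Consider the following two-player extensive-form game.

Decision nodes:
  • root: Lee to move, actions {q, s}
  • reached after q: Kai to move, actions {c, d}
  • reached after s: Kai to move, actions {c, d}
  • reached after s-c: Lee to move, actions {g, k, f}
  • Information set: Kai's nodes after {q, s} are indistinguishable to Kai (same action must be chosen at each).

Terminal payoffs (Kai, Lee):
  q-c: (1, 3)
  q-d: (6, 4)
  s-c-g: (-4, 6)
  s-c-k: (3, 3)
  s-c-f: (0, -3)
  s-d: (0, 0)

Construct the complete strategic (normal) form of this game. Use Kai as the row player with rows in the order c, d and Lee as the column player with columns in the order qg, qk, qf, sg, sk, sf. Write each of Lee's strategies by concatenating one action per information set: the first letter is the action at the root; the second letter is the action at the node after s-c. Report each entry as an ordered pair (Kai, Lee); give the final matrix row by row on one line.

           qg       qk       qf       sg       sk       sf
   c    (1,3)    (1,3)    (1,3)   (-4,6)    (3,3)   (0,-3)
   d    (6,4)    (6,4)    (6,4)    (0,0)    (0,0)    (0,0)

c: (1,3) (1,3) (1,3) (-4,6) (3,3) (0,-3) | d: (6,4) (6,4) (6,4) (0,0) (0,0) (0,0)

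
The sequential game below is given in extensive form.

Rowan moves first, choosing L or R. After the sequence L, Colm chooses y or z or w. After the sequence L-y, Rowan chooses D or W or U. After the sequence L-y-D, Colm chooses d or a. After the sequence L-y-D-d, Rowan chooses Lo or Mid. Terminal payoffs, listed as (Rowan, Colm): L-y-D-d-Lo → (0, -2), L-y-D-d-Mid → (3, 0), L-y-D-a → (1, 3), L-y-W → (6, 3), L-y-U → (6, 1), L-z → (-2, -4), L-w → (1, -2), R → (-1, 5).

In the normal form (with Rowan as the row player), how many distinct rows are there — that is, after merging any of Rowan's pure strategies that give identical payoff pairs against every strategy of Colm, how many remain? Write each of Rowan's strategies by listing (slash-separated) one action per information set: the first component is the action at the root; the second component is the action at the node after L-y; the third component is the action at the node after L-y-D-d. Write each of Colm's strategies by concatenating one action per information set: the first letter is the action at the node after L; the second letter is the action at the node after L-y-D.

5

Rowan has 12 pure strategies: L/D/Lo, L/D/Mid, L/W/Lo, L/W/Mid, L/U/Lo, L/U/Mid, R/D/Lo, R/D/Mid, R/W/Lo, R/W/Mid, R/U/Lo, R/U/Mid. Columns: yd, ya, zd, za, wd, wa.
{L/D/Lo} → row (0,-2) (1,3) (-2,-4) (-2,-4) (1,-2) (1,-2)
{L/D/Mid} → row (3,0) (1,3) (-2,-4) (-2,-4) (1,-2) (1,-2)
{L/W/Lo, L/W/Mid} → row (6,3) (6,3) (-2,-4) (-2,-4) (1,-2) (1,-2)
{L/U/Lo, L/U/Mid} → row (6,1) (6,1) (-2,-4) (-2,-4) (1,-2) (1,-2)
{R/D/Lo, R/D/Mid, R/W/Lo, R/W/Mid, R/U/Lo, R/U/Mid} → row (-1,5) (-1,5) (-1,5) (-1,5) (-1,5) (-1,5)
That's 5 distinct rows out of 12 strategies.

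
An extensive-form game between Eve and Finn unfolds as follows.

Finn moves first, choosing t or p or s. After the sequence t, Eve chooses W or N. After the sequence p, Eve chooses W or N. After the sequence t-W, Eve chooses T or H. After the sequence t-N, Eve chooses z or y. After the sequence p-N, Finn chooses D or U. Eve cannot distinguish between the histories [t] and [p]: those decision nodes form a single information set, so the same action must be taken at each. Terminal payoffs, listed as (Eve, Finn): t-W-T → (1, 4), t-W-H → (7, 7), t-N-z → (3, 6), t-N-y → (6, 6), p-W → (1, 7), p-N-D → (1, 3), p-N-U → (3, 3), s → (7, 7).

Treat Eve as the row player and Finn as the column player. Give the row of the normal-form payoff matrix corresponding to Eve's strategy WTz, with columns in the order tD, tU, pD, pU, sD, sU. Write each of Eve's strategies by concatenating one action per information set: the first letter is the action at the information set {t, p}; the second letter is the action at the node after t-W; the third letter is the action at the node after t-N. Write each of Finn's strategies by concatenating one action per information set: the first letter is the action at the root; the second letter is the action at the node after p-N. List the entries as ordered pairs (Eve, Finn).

(1,4) (1,4) (1,7) (1,7) (7,7) (7,7)

vs tD: Finn plays t → Eve plays W at [t] → Eve plays T at [t-W] → (1, 4)
vs tU: Finn plays t → Eve plays W at [t] → Eve plays T at [t-W] → (1, 4)
vs pD: Finn plays p → Eve plays W at [p] → (1, 7)
vs pU: Finn plays p → Eve plays W at [p] → (1, 7)
vs sD: Finn plays s → (7, 7)
vs sU: Finn plays s → (7, 7)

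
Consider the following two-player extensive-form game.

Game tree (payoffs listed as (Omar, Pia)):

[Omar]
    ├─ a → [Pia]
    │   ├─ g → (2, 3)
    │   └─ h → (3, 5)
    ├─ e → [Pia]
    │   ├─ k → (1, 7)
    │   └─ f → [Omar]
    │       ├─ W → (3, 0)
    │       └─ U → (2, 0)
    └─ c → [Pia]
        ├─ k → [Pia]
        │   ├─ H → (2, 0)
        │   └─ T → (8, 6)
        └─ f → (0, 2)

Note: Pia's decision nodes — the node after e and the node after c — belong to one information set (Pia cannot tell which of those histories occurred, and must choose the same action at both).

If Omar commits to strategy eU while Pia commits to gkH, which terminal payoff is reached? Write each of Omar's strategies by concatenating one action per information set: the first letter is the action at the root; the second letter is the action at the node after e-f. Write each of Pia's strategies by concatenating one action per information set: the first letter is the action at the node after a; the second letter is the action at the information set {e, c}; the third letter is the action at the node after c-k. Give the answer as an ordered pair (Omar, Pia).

(1, 7)

Trace the play path from the root:
  Omar plays e
  Pia plays k at [e]
→ terminal payoff (1, 7).
(Omar's choice at the node after e-f is never reached on this path, so it doesn't affect the outcome.)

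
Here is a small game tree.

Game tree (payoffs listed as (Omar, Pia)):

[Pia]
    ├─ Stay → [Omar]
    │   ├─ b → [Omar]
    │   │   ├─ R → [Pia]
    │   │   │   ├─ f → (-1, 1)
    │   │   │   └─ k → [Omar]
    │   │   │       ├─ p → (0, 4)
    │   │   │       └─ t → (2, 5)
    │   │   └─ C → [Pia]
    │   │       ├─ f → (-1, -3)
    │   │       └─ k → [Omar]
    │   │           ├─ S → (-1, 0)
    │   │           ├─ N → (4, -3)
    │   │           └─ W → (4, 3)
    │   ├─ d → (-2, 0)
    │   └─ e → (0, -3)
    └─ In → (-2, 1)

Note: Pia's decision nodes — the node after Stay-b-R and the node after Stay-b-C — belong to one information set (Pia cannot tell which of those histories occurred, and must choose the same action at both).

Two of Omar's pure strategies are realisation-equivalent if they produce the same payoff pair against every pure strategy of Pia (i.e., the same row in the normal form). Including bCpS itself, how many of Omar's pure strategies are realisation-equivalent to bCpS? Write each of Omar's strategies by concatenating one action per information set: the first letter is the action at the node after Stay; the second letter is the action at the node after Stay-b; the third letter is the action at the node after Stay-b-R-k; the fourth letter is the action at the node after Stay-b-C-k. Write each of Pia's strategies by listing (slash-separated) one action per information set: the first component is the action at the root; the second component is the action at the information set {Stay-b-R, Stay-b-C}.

2

Row for bCpS (columns Stay/f, Stay/k, In/f, In/k): (-1,-3) (-1,0) (-2,1) (-2,1).
Under bCpS, Omar's choice at the node after Stay-b-R-k can never be reached regardless of what Pia does, so varying those choices leaves every outcome unchanged.
Holding the reachable choices fixed and varying the unreachable one freely already gives 2 equivalent strategies.
No other strategy reproduces this row, so those 2 are the full class: bCpS, bCtS.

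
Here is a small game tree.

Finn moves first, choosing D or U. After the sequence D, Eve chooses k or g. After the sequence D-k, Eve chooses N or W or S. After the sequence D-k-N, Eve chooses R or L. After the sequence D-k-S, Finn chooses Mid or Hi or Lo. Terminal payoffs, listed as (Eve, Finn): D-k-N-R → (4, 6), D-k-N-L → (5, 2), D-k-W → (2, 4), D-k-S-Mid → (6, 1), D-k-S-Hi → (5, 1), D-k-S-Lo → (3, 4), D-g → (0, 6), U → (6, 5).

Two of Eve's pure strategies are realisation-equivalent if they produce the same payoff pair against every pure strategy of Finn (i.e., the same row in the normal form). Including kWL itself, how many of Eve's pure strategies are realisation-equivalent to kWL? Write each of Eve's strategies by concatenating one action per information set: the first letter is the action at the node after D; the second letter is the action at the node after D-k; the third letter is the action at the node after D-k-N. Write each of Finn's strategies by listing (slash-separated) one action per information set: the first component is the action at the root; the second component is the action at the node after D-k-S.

2

Row for kWL (columns D/Mid, D/Hi, D/Lo, U/Mid, U/Hi, U/Lo): (2,4) (2,4) (2,4) (6,5) (6,5) (6,5).
Under kWL, Eve's choice at the node after D-k-N can never be reached regardless of what Finn does, so varying those choices leaves every outcome unchanged.
Holding the reachable choices fixed and varying the unreachable one freely already gives 2 equivalent strategies.
No other strategy reproduces this row, so those 2 are the full class: kWR, kWL.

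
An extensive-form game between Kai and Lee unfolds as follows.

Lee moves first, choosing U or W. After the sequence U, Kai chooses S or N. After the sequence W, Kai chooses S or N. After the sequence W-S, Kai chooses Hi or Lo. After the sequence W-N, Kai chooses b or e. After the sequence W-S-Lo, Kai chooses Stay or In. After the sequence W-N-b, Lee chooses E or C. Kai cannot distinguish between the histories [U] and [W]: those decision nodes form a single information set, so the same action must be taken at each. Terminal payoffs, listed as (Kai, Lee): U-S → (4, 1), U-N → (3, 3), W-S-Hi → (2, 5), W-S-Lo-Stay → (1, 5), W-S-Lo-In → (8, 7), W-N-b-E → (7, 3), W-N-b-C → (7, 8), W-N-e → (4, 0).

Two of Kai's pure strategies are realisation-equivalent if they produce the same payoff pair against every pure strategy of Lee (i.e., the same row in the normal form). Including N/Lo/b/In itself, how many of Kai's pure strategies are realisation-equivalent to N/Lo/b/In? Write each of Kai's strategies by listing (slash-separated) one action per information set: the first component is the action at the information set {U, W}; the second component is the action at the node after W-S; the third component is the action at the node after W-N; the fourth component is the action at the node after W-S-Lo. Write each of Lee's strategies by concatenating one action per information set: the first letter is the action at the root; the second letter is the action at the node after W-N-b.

Row for N/Lo/b/In (columns UE, UC, WE, WC): (3,3) (3,3) (7,3) (7,8).
Under N/Lo/b/In, Kai's choice at the node after W-S and at the node after W-S-Lo can never be reached regardless of what Lee does, so varying those choices leaves every outcome unchanged.
Holding the reachable choices fixed and varying the unreachable ones freely already gives 2 × 2 = 4 equivalent strategies.
No other strategy reproduces this row, so those 4 are the full class: N/Hi/b/Stay, N/Hi/b/In, N/Lo/b/Stay, N/Lo/b/In.

4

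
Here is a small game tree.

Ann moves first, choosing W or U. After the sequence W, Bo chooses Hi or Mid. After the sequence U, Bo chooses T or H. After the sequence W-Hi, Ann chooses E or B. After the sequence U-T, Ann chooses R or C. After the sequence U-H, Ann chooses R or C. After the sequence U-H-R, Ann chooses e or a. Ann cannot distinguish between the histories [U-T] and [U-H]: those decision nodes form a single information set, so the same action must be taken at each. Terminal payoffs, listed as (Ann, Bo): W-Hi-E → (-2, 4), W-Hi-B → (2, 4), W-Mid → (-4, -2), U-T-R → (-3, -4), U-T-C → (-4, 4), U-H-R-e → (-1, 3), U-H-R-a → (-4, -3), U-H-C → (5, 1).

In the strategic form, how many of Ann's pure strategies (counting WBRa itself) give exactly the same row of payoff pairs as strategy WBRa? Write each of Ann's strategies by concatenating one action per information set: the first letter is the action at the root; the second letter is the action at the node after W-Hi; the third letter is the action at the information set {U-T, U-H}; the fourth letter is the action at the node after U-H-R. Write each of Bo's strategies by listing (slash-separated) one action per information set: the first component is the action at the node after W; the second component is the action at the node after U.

Row for WBRa (columns Hi/T, Hi/H, Mid/T, Mid/H): (2,4) (2,4) (-4,-2) (-4,-2).
Under WBRa, Ann's choice at the information set {U-T, U-H} and at the node after U-H-R can never be reached regardless of what Bo does, so varying those choices leaves every outcome unchanged.
Holding the reachable choices fixed and varying the unreachable ones freely already gives 2 × 2 = 4 equivalent strategies.
No other strategy reproduces this row, so those 4 are the full class: WBRe, WBRa, WBCe, WBCa.

4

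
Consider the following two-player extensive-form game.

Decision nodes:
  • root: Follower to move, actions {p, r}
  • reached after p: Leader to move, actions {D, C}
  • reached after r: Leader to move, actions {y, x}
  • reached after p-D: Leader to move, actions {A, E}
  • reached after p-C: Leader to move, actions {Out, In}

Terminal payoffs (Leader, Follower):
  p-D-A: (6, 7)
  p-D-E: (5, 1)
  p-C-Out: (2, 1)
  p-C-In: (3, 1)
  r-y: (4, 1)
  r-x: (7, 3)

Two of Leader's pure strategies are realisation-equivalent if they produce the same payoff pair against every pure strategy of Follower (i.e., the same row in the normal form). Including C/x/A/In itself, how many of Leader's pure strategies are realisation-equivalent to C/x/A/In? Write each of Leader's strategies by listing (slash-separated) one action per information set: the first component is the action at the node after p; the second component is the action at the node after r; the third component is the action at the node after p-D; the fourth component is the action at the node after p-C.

2

Row for C/x/A/In (columns p, r): (3,1) (7,3).
Under C/x/A/In, Leader's choice at the node after p-D can never be reached regardless of what Follower does, so varying those choices leaves every outcome unchanged.
Holding the reachable choices fixed and varying the unreachable one freely already gives 2 equivalent strategies.
No other strategy reproduces this row, so those 2 are the full class: C/x/A/In, C/x/E/In.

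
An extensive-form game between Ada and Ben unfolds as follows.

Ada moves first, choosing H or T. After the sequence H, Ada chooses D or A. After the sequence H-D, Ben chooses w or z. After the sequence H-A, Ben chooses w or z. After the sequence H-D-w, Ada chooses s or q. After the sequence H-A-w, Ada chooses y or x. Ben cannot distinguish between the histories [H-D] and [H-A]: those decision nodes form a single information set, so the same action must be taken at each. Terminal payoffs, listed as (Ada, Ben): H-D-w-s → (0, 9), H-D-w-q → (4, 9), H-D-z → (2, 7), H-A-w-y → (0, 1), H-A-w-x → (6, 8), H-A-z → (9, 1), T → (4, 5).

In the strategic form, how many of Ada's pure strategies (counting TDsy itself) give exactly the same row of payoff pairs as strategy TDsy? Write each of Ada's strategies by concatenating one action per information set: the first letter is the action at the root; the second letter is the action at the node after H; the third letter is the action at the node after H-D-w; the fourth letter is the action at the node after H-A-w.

8

Row for TDsy (columns w, z): (4,5) (4,5).
Under TDsy, Ada's choice at the node after H and at the node after H-D-w and at the node after H-A-w can never be reached regardless of what Ben does, so varying those choices leaves every outcome unchanged.
Holding the reachable choices fixed and varying the unreachable ones freely already gives 2 × 2 × 2 = 8 equivalent strategies.
No other strategy reproduces this row, so those 8 are the full class: TDsy, TDsx, TDqy, TDqx, TAsy, TAsx, TAqy, TAqx.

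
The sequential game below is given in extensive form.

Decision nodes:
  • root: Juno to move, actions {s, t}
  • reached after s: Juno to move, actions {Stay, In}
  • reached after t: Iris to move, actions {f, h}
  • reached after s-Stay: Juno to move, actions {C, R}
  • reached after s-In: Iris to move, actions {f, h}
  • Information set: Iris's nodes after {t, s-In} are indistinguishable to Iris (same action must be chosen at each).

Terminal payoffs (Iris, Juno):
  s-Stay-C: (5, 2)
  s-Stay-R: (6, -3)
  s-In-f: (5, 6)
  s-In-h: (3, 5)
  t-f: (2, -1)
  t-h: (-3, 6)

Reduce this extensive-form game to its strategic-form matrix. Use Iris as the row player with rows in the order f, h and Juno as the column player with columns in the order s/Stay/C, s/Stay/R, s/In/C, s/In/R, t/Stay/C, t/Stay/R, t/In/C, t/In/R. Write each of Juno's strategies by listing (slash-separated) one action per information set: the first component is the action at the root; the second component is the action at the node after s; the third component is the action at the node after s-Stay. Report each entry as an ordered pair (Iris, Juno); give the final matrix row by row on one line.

Row f: s/Stay/C→(5,2), s/Stay/R→(6,-3), s/In/C→(5,6), s/In/R→(5,6), t/Stay/C→(2,-1), t/Stay/R→(2,-1), t/In/C→(2,-1), t/In/R→(2,-1)
Row h: s/Stay/C→(5,2), s/Stay/R→(6,-3), s/In/C→(3,5), s/In/R→(3,5), t/Stay/C→(-3,6), t/Stay/R→(-3,6), t/In/C→(-3,6), t/In/R→(-3,6)

f: (5,2) (6,-3) (5,6) (5,6) (2,-1) (2,-1) (2,-1) (2,-1) | h: (5,2) (6,-3) (3,5) (3,5) (-3,6) (-3,6) (-3,6) (-3,6)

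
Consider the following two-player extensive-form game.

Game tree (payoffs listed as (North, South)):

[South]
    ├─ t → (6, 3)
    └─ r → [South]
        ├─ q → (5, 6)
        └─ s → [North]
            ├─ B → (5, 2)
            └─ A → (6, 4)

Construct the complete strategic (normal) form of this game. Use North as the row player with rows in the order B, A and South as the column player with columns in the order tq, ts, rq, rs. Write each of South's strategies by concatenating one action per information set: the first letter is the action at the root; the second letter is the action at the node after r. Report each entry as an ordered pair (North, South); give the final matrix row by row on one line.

B: (6,3) (6,3) (5,6) (5,2) | A: (6,3) (6,3) (5,6) (6,4)

Row B: tq→(6,3), ts→(6,3), rq→(5,6), rs→(5,2)
Row A: tq→(6,3), ts→(6,3), rq→(5,6), rs→(6,4)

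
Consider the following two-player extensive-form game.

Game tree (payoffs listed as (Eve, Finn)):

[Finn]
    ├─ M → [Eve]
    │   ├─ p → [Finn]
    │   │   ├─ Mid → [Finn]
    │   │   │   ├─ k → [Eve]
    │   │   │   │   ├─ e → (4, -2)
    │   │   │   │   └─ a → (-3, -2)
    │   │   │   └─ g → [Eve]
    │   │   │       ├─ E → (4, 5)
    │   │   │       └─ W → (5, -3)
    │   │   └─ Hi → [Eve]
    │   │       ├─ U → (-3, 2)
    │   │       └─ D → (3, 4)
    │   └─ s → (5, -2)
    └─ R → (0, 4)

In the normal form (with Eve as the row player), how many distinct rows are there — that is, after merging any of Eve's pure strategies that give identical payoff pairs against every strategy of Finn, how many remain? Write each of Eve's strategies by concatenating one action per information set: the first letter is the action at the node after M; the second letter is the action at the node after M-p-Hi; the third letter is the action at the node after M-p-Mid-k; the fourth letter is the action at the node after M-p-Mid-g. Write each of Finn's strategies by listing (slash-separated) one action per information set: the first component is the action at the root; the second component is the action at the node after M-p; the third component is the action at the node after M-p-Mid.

Eve has 16 pure strategies: pUeE, pUeW, pUaE, pUaW, pDeE, pDeW, pDaE, pDaW, sUeE, sUeW, sUaE, sUaW, sDeE, sDeW, sDaE, sDaW. Columns: M/Mid/k, M/Mid/g, M/Hi/k, M/Hi/g, R/Mid/k, R/Mid/g, R/Hi/k, R/Hi/g.
{pUeE} → row (4,-2) (4,5) (-3,2) (-3,2) (0,4) (0,4) (0,4) (0,4)
{pUeW} → row (4,-2) (5,-3) (-3,2) (-3,2) (0,4) (0,4) (0,4) (0,4)
{pUaE} → row (-3,-2) (4,5) (-3,2) (-3,2) (0,4) (0,4) (0,4) (0,4)
{pUaW} → row (-3,-2) (5,-3) (-3,2) (-3,2) (0,4) (0,4) (0,4) (0,4)
{pDeE} → row (4,-2) (4,5) (3,4) (3,4) (0,4) (0,4) (0,4) (0,4)
{pDeW} → row (4,-2) (5,-3) (3,4) (3,4) (0,4) (0,4) (0,4) (0,4)
{pDaE} → row (-3,-2) (4,5) (3,4) (3,4) (0,4) (0,4) (0,4) (0,4)
{pDaW} → row (-3,-2) (5,-3) (3,4) (3,4) (0,4) (0,4) (0,4) (0,4)
{sUeE, sUeW, sUaE, sUaW, sDeE, sDeW, sDaE, sDaW} → row (5,-2) (5,-2) (5,-2) (5,-2) (0,4) (0,4) (0,4) (0,4)
That's 9 distinct rows out of 16 strategies.

9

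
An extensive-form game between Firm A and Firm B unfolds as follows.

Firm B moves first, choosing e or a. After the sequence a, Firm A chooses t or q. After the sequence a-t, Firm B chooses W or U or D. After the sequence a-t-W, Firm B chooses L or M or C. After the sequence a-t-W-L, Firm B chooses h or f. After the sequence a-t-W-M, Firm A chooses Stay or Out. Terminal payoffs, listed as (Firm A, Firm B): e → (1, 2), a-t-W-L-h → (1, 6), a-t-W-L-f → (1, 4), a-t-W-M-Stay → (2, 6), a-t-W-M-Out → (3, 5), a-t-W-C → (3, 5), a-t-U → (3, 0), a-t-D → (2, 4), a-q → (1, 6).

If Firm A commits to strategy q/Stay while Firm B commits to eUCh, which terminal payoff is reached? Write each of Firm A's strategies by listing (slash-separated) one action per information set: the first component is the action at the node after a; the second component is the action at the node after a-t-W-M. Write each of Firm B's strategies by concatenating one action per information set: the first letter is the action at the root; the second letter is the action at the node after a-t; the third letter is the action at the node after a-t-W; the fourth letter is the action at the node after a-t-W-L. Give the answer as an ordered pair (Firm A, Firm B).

Trace the play path from the root:
  Firm B plays e
→ terminal payoff (1, 2).
(Firm A's choice at the node after a is never reached on this path, so it doesn't affect the outcome.)

(1, 2)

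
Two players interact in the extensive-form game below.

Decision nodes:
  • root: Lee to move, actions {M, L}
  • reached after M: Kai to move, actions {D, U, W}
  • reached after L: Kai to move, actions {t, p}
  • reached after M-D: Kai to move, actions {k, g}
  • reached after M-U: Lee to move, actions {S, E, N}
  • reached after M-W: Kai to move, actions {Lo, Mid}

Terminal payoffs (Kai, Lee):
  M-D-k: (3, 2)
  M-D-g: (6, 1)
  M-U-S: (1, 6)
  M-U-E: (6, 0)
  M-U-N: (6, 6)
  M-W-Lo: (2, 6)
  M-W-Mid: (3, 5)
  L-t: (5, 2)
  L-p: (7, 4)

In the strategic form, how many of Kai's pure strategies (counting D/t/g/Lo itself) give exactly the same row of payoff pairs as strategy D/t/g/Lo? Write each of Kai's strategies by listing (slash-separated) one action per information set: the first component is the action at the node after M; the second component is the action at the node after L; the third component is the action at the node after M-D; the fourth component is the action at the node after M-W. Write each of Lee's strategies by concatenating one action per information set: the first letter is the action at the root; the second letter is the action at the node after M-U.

2

Row for D/t/g/Lo (columns MS, ME, MN, LS, LE, LN): (6,1) (6,1) (6,1) (5,2) (5,2) (5,2).
Under D/t/g/Lo, Kai's choice at the node after M-W can never be reached regardless of what Lee does, so varying those choices leaves every outcome unchanged.
Holding the reachable choices fixed and varying the unreachable one freely already gives 2 equivalent strategies.
No other strategy reproduces this row, so those 2 are the full class: D/t/g/Lo, D/t/g/Mid.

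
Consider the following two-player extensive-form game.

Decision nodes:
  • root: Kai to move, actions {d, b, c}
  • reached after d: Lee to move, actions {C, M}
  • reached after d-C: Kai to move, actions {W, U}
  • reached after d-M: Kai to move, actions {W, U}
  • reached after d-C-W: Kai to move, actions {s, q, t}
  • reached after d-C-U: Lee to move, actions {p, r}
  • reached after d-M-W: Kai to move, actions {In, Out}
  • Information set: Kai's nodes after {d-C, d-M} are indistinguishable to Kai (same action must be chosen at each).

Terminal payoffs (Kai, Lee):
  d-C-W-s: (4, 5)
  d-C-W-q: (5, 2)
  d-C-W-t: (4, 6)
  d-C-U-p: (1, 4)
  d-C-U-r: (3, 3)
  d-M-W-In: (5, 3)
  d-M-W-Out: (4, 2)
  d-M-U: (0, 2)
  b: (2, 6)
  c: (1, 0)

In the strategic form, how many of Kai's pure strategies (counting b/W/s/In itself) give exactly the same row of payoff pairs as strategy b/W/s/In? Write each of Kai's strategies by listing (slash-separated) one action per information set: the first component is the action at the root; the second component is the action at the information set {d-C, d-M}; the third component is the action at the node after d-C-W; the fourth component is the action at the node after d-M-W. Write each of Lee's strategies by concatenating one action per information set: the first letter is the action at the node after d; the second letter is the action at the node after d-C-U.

Row for b/W/s/In (columns Cp, Cr, Mp, Mr): (2,6) (2,6) (2,6) (2,6).
Under b/W/s/In, Kai's choice at the information set {d-C, d-M} and at the node after d-C-W and at the node after d-M-W can never be reached regardless of what Lee does, so varying those choices leaves every outcome unchanged.
Holding the reachable choices fixed and varying the unreachable ones freely already gives 2 × 3 × 2 = 12 equivalent strategies.
No other strategy reproduces this row, so those 12 are the full class: b/W/s/In, b/W/s/Out, b/W/q/In, b/W/q/Out, b/W/t/In, b/W/t/Out, b/U/s/In, b/U/s/Out, b/U/q/In, b/U/q/Out, b/U/t/In, b/U/t/Out.

12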